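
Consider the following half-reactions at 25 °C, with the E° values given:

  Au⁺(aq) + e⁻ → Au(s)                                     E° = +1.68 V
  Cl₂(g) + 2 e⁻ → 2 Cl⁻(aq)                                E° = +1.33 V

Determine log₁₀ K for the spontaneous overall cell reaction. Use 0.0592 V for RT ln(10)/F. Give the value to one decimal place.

Cathode: Au⁺/Au; anode: Cl₂/Cl⁻. E°cell = +0.35 V, n = 2.
log K = nE°cell / 0.0592 = (2)(+0.35) / 0.0592 = 11.8.

11.8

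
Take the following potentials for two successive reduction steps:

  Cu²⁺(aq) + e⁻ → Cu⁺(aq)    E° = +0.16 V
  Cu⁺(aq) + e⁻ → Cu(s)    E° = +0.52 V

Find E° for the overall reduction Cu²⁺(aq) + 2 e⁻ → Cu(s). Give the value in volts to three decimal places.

+0.340 V

Since ΔG° = −nFE° is additive over sequential reductions, n₃E°₃ = n₁E°₁ + n₂E°₂.
E°₃ = (1×+0.16 + 1×+0.52) / 2 = (+0.680) / 2 = +0.340 V.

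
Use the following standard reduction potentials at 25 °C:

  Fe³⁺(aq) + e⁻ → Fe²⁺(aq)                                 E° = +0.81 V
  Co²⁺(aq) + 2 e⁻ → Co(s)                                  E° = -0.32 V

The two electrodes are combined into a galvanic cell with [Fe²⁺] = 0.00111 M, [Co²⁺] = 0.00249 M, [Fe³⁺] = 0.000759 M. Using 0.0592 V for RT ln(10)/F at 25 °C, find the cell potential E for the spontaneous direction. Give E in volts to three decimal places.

+1.197 V

Fe³⁺/Fe²⁺ is the cathode (higher E°), Co²⁺/Co the anode: E°cell = +0.81 − (-0.32) = +1.13 V, n = 2.
Overall: 2 Fe³⁺(aq) + Co(s) → 2 Fe²⁺(aq) + Co²⁺(aq)
Q = [Fe²⁺]^2·[Co²⁺] / ([Fe³⁺]^2); log Q = -2.274.
E = E° − (0.0592/n) log Q = +1.13 − (0.0592/2)(-2.274) = +1.197 V.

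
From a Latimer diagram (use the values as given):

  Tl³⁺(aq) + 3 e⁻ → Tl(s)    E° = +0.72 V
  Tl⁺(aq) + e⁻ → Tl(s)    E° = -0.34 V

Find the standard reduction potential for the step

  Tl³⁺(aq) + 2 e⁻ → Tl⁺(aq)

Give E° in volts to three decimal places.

+1.250 V

Sequential free energies add, so n₃E°₃ = n₁E°₁ + n₂E°₂.
With n₃ = 3, and the known step contributing 1×(-0.34) V, the unknown satisfies 2·E° = 3×(+0.72) − 1×(-0.34) = +2.500.
E° = +2.500 / 2 = +1.250 V.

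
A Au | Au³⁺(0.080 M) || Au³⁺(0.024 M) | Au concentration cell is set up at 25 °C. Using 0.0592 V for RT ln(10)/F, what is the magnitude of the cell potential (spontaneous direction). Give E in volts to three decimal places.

For a concentration cell E°cell = 0. The 0.080 M side is the cathode (reduction is favoured where [Au³⁺] is higher).
With n = 3, E = −(0.0592/3) log([Au³⁺]ₐₙ/[Au³⁺]꜀ₐₜ) = −(0.0592/3) log(0.024/0.08) = −(0.0592/3)(-0.523) = +0.010 V.

+0.010 V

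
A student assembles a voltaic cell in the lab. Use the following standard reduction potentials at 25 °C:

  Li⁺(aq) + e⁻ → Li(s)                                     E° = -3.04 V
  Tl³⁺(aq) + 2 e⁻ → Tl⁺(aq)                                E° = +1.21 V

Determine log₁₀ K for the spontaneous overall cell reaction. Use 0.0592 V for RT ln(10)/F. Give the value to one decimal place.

143.6

Cathode: Tl³⁺/Tl⁺; anode: Li⁺/Li. E°cell = +4.25 V, n = 2.
log K = nE°cell / 0.0592 = (2)(+4.25) / 0.0592 = 143.6.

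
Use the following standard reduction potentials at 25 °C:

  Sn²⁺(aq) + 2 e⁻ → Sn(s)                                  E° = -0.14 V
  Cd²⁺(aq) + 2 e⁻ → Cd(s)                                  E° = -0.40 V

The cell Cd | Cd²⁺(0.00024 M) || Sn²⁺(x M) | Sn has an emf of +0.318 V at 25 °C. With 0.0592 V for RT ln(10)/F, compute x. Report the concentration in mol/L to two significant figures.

Sn²⁺/Sn is the cathode, Cd²⁺/Cd the anode: E°cell = +0.26 V, n = 2.
Overall reaction: Sn²⁺(aq) + Cd(s) → Sn(s) + Cd²⁺(aq); Q = [Cd²⁺]^1/[Sn²⁺]^1.
From E = E° − (0.0592/n) log Q: log Q = (E° − E)·n/0.0592 = (+0.26 − (+0.318))·2/0.0592 = -1.9595.
So 1·log[Sn²⁺] = 1·log(0.00024) − log Q = -3.6198 − (-1.9595) = -1.6603; [Sn²⁺] = 10^(-1.6603) ≈ 0.022 M.

0.022 M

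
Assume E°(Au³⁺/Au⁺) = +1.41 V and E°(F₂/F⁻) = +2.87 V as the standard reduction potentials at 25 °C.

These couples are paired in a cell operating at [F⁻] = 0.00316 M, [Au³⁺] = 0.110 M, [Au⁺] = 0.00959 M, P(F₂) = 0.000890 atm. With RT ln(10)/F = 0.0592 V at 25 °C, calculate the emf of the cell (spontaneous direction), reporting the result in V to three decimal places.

F₂/F⁻ is the cathode (higher E°), Au³⁺/Au⁺ the anode: E°cell = +2.87 − (+1.41) = +1.46 V, n = 2.
Overall: F₂(g) + Au⁺(aq) → 2 F⁻(aq) + Au³⁺(aq)
Q = [F⁻]^2·[Au³⁺] / (P(F₂)·[Au⁺]); log Q = -0.890.
E = E° − (0.0592/n) log Q = +1.46 − (0.0592/2)(-0.890) = +1.486 V.

+1.486 V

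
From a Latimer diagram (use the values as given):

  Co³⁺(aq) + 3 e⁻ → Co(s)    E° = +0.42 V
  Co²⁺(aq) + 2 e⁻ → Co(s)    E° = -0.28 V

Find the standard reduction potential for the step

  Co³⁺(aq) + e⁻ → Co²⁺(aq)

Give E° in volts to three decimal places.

+1.820 V

Sequential free energies add, so n₃E°₃ = n₁E°₁ + n₂E°₂.
With n₃ = 3, and the known step contributing 2×(-0.28) V, the unknown satisfies 1·E° = 3×(+0.42) − 2×(-0.28) = +1.820.
E° = +1.820 / 1 = +1.820 V.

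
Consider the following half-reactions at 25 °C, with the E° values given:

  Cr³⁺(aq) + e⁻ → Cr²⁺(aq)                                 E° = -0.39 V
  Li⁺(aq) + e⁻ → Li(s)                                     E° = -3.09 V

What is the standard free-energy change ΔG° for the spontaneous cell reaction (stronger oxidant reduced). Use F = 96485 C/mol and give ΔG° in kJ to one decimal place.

-260.5 kJ

Cr³⁺/Cr²⁺ (E° = -0.39 V) is the cathode; Li⁺/Li (E° = -3.09 V) is the anode, so E°cell = +2.70 V.
Balancing electrons gives n = 1 (lcm of 1 and 1).
ΔG° = −nFE° = −(1)(96485)(+2.70) = -260,510 J = -260.5 kJ.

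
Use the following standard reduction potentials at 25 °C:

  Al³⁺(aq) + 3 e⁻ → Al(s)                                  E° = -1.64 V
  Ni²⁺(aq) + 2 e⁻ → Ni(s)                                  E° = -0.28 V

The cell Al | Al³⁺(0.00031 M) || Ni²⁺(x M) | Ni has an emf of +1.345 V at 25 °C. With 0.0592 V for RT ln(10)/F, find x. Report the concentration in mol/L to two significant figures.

Ni²⁺/Ni is the cathode, Al³⁺/Al the anode: E°cell = +1.36 V, n = 6.
Overall reaction: 3 Ni²⁺(aq) + 2 Al(s) → 3 Ni(s) + 2 Al³⁺(aq); Q = [Al³⁺]^2/[Ni²⁺]^3.
From E = E° − (0.0592/n) log Q: log Q = (E° − E)·n/0.0592 = (+1.36 − (+1.345))·6/0.0592 = 1.5203.
So 3·log[Ni²⁺] = 2·log(0.00031) − log Q = -7.0173 − (1.5203) = -8.5376; log[Ni²⁺] = -8.5376 / 3 = -2.8459; [Ni²⁺] = 10^(-2.8459) ≈ 0.0014 M.

0.0014 M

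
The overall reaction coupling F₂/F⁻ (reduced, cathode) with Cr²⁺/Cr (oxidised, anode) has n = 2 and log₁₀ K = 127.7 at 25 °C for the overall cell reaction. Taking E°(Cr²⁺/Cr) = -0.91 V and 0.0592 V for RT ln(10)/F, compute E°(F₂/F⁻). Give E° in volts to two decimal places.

+2.87 V

E°cell = (0.0592/n)·log K = (0.0592/2)(127.7) = +3.780 V.
Since F₂/F⁻ is the cathode and Cr²⁺/Cr the anode, E°cell = E°(F₂/F⁻) − E°(Cr²⁺/Cr).
So E°(F₂/F⁻) = E°cell + E°(Cr²⁺/Cr) = +3.780 + (-0.91) = +2.87 V.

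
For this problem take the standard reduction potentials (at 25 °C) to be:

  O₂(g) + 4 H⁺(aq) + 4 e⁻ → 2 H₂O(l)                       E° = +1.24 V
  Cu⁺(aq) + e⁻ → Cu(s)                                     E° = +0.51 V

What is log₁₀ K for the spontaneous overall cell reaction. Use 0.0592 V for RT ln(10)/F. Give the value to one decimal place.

49.3

Cathode: O₂/H₂O; anode: Cu⁺/Cu. E°cell = +0.73 V, n = 4.
log K = nE°cell / 0.0592 = (4)(+0.73) / 0.0592 = 49.3.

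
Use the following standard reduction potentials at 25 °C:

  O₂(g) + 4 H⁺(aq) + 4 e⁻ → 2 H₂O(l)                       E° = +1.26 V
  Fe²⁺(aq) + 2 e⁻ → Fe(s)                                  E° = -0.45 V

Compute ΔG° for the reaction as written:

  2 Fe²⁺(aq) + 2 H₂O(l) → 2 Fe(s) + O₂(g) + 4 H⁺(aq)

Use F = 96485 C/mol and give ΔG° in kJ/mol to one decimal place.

As written, Fe²⁺/Fe is reduced (cathode) and O₂/H₂O is oxidised (anode), so E°cell = (-0.45) − (+1.26) = -1.71 V.
Balancing electrons gives n = 4.
ΔG° = −nFE° = −(4)(96485)(-1.71) = 659,957 J = +660.0 kJ/mol.

+660.0 kJ/mol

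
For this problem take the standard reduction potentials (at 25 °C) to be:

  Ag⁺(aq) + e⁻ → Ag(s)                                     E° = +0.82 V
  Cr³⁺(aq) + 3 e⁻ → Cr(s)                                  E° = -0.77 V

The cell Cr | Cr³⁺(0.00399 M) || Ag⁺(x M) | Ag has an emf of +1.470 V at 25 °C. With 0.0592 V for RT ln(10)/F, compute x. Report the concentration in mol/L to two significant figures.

Ag⁺/Ag is the cathode, Cr³⁺/Cr the anode: E°cell = +1.59 V, n = 3.
Overall reaction: 3 Ag⁺(aq) + Cr(s) → 3 Ag(s) + Cr³⁺(aq); Q = [Cr³⁺]^1/[Ag⁺]^3.
From E = E° − (0.0592/n) log Q: log Q = (E° − E)·n/0.0592 = (+1.59 − (+1.470))·3/0.0592 = 6.0811.
So 3·log[Ag⁺] = 1·log(0.00399) − log Q = -2.3990 − (6.0811) = -8.4801; log[Ag⁺] = -8.4801 / 3 = -2.8267; [Ag⁺] = 10^(-2.8267) ≈ 0.0015 M.

0.0015 M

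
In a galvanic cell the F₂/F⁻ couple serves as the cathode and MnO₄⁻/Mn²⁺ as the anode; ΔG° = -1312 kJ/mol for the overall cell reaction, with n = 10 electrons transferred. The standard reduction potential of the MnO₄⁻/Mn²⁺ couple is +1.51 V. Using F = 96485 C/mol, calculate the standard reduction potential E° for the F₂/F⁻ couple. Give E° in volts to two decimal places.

+2.87 V

E°cell = −ΔG°/(nF) = −(-1312×10³)/((10)(96485)) = +1.360 V.
Since F₂/F⁻ is the cathode and MnO₄⁻/Mn²⁺ the anode, E°cell = E°(F₂/F⁻) − E°(MnO₄⁻/Mn²⁺).
So E°(F₂/F⁻) = E°cell + E°(MnO₄⁻/Mn²⁺) = +1.360 + (+1.51) = +2.87 V.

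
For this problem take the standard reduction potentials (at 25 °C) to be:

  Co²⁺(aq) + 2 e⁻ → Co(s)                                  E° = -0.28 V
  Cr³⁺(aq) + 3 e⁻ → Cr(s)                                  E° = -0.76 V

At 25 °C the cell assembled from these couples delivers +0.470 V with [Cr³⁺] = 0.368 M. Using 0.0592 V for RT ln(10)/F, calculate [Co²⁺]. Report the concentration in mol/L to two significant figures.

Co²⁺/Co is the cathode, Cr³⁺/Cr the anode: E°cell = +0.48 V, n = 6.
Overall reaction: 3 Co²⁺(aq) + 2 Cr(s) → 3 Co(s) + 2 Cr³⁺(aq); Q = [Cr³⁺]^2/[Co²⁺]^3.
From E = E° − (0.0592/n) log Q: log Q = (E° − E)·n/0.0592 = (+0.48 − (+0.470))·6/0.0592 = 1.0135.
So 3·log[Co²⁺] = 2·log(0.368) − log Q = -0.8683 − (1.0135) = -1.8818; log[Co²⁺] = -1.8818 / 3 = -0.6273; [Co²⁺] = 10^(-0.6273) ≈ 0.24 M.

0.24 M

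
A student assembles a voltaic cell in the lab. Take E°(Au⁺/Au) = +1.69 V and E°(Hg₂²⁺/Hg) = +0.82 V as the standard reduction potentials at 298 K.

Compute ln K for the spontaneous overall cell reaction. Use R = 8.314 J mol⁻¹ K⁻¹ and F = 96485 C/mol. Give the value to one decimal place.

67.8

Cathode: Au⁺/Au; anode: Hg₂²⁺/Hg. E°cell = (+1.69) − (+0.82) = +0.87 V, with n = 2.
ΔG° = −nFE° = −RT ln K, so ln K = nFE°/(RT) = (2)(96485)(+0.87) / ((8.314)(298)) = 67.761.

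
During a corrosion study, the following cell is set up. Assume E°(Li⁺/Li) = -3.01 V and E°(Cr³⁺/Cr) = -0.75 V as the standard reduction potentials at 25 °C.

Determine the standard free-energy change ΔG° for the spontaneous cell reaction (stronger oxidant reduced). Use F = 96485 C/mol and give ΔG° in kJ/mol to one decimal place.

-654.2 kJ/mol

Cr³⁺/Cr (E° = -0.75 V) is the cathode; Li⁺/Li (E° = -3.01 V) is the anode, so E°cell = +2.26 V.
Balancing electrons gives n = 3 (lcm of 3 and 1).
ΔG° = −nFE° = −(3)(96485)(+2.26) = -654,168 J = -654.2 kJ/mol.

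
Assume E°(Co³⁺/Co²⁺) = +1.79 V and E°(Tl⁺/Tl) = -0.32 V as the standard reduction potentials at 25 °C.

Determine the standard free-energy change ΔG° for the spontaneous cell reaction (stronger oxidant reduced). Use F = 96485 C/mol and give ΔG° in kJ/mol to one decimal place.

-203.6 kJ/mol

Co³⁺/Co²⁺ (E° = +1.79 V) is the cathode; Tl⁺/Tl (E° = -0.32 V) is the anode, so E°cell = +2.11 V.
Balancing electrons gives n = 1 (lcm of 1 and 1).
ΔG° = −nFE° = −(1)(96485)(+2.11) = -203,583 J = -203.6 kJ/mol.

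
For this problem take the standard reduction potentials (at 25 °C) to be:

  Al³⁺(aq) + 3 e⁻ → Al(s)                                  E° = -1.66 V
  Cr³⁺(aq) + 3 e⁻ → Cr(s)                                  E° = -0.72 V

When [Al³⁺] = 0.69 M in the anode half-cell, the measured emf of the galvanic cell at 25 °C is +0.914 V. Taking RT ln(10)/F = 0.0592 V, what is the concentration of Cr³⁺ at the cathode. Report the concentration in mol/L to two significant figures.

Cr³⁺/Cr is the cathode, Al³⁺/Al the anode: E°cell = +0.94 V, n = 3.
Overall reaction: Cr³⁺(aq) + Al(s) → Cr(s) + Al³⁺(aq); Q = [Al³⁺]^1/[Cr³⁺]^1.
From E = E° − (0.0592/n) log Q: log Q = (E° − E)·n/0.0592 = (+0.94 − (+0.914))·3/0.0592 = 1.3176.
So 1·log[Cr³⁺] = 1·log(0.69) − log Q = -0.1612 − (1.3176) = -1.4788; [Cr³⁺] = 10^(-1.4788) ≈ 0.033 M.

0.033 M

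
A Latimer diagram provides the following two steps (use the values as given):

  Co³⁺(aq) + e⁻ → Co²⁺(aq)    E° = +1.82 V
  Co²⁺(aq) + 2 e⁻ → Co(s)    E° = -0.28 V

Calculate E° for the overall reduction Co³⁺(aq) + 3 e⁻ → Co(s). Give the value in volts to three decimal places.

Standard free energies of sequential steps add: ΔG°₃ = ΔG°₁ + ΔG°₂, so n₃E°₃ = n₁E°₁ + n₂E°₂.
E°₃ = (1×+1.82 + 2×-0.28) / 3 = (+1.260) / 3 = +0.420 V.

+0.420 V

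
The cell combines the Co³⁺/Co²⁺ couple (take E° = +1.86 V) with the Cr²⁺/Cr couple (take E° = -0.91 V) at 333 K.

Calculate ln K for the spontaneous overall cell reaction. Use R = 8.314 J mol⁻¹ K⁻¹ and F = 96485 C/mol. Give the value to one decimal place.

Cathode: Co³⁺/Co²⁺; anode: Cr²⁺/Cr. E°cell = (+1.86) − (-0.91) = +2.77 V, with n = 2.
ΔG° = −nFE° = −RT ln K, so ln K = nFE°/(RT) = (2)(96485)(+2.77) / ((8.314)(333)) = 193.070.

193.1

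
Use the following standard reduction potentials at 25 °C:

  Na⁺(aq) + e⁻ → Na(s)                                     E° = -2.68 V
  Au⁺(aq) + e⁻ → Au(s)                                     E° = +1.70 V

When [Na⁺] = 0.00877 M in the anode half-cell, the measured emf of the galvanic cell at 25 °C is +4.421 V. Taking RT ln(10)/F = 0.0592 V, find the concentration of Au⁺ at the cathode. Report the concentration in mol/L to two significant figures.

0.043 M

Au⁺/Au is the cathode, Na⁺/Na the anode: E°cell = +4.38 V, n = 1.
Overall reaction: Au⁺(aq) + Na(s) → Au(s) + Na⁺(aq); Q = [Na⁺]^1/[Au⁺]^1.
From E = E° − (0.0592/n) log Q: log Q = (E° − E)·n/0.0592 = (+4.38 − (+4.421))·1/0.0592 = -0.6926.
So 1·log[Au⁺] = 1·log(0.00877) − log Q = -2.0570 − (-0.6926) = -1.3644; [Au⁺] = 10^(-1.3644) ≈ 0.043 M.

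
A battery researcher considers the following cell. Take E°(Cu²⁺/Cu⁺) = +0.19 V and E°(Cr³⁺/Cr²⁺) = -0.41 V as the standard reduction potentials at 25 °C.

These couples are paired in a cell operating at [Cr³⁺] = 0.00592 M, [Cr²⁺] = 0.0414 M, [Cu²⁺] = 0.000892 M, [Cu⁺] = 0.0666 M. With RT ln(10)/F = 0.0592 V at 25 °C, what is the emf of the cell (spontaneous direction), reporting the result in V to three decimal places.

Cu²⁺/Cu⁺ is the cathode (higher E°), Cr³⁺/Cr²⁺ the anode: E°cell = +0.19 − (-0.41) = +0.60 V, n = 1.
Overall: Cu²⁺(aq) + Cr²⁺(aq) → Cu⁺(aq) + Cr³⁺(aq)
Q = [Cu⁺]·[Cr³⁺] / ([Cu²⁺]·[Cr²⁺]); log Q = 1.028.
E = E° − (0.0592/n) log Q = +0.60 − (0.0592/1)(1.028) = +0.539 V.

+0.539 V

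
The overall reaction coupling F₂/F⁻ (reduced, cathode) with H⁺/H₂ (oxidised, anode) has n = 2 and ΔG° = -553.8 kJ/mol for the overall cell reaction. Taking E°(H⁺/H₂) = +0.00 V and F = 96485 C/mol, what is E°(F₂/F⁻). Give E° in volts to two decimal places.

+2.87 V

E°cell = −ΔG°/(nF) = −(-553.8×10³)/((2)(96485)) = +2.870 V.
Since F₂/F⁻ is the cathode and H⁺/H₂ the anode, E°cell = E°(F₂/F⁻) − E°(H⁺/H₂).
So E°(F₂/F⁻) = E°cell + E°(H⁺/H₂) = +2.870 + (+0.00) = +2.87 V.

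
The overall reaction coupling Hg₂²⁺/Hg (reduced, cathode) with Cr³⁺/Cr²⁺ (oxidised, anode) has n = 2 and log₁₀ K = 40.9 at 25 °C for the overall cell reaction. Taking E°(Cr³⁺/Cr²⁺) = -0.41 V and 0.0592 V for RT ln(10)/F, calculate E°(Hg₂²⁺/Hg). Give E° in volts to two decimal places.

+0.80 V

E°cell = (0.0592/n)·log K = (0.0592/2)(40.9) = +1.211 V.
Since Hg₂²⁺/Hg is the cathode and Cr³⁺/Cr²⁺ the anode, E°cell = E°(Hg₂²⁺/Hg) − E°(Cr³⁺/Cr²⁺).
So E°(Hg₂²⁺/Hg) = E°cell + E°(Cr³⁺/Cr²⁺) = +1.211 + (-0.41) = +0.80 V.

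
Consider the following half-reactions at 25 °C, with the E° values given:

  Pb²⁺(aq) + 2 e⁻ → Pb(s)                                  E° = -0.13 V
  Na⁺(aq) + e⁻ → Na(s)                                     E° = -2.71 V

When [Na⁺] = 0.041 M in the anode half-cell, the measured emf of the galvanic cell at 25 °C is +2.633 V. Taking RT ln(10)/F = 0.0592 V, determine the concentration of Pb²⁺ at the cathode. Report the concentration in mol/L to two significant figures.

0.10 M

Pb²⁺/Pb is the cathode, Na⁺/Na the anode: E°cell = +2.58 V, n = 2.
Overall reaction: Pb²⁺(aq) + 2 Na(s) → Pb(s) + 2 Na⁺(aq); Q = [Na⁺]^2/[Pb²⁺]^1.
From E = E° − (0.0592/n) log Q: log Q = (E° − E)·n/0.0592 = (+2.58 − (+2.633))·2/0.0592 = -1.7905.
So 1·log[Pb²⁺] = 2·log(0.041) − log Q = -2.7744 − (-1.7905) = -0.9839; [Pb²⁺] = 10^(-0.9839) ≈ 0.10 M.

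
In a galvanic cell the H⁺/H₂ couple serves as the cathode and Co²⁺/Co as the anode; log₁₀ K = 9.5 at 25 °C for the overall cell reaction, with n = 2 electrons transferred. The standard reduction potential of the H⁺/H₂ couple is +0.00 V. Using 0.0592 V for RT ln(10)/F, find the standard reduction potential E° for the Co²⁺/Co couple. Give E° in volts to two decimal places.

E°cell = (0.0592/n)·log K = (0.0592/2)(9.5) = +0.281 V.
Since H⁺/H₂ is the cathode and Co²⁺/Co the anode, E°cell = E°(H⁺/H₂) − E°(Co²⁺/Co).
So E°(Co²⁺/Co) = E°(H⁺/H₂) − E°cell = (+0.00) − (+0.281) = -0.28 V.

-0.28 V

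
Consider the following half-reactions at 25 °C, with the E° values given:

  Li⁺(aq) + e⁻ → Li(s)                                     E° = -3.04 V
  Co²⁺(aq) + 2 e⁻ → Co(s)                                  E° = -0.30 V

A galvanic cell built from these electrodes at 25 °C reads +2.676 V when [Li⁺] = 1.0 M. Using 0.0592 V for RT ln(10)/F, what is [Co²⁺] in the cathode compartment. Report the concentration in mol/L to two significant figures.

0.0069 M

Co²⁺/Co is the cathode, Li⁺/Li the anode: E°cell = +2.74 V, n = 2.
Overall reaction: Co²⁺(aq) + 2 Li(s) → Co(s) + 2 Li⁺(aq); Q = [Li⁺]^2/[Co²⁺]^1.
From E = E° − (0.0592/n) log Q: log Q = (E° − E)·n/0.0592 = (+2.74 − (+2.676))·2/0.0592 = 2.1622.
So 1·log[Co²⁺] = 2·log(1) − log Q = 0.0000 − (2.1622) = -2.1622; [Co²⁺] = 10^(-2.1622) ≈ 0.0069 M.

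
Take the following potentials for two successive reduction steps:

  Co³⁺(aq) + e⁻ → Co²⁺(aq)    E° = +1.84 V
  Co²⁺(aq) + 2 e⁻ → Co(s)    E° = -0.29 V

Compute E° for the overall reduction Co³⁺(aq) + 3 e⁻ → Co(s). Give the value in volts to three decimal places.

+0.420 V

Adding the free-energy changes (−nFE°) of the two steps gives −n₃FE°₃ = −n₁FE°₁ − n₂FE°₂.
E°₃ = (1×+1.84 + 2×-0.29) / 3 = (+1.260) / 3 = +0.420 V.
Simply averaging or adding the two E° values would be wrong; the electron-weighted sum is required.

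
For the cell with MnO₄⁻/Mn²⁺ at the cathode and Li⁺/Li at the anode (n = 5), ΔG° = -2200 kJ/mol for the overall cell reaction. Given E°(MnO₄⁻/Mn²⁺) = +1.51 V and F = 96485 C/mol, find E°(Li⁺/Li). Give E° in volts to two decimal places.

-3.05 V

E°cell = −ΔG°/(nF) = −(-2200×10³)/((5)(96485)) = +4.560 V.
Since MnO₄⁻/Mn²⁺ is the cathode and Li⁺/Li the anode, E°cell = E°(MnO₄⁻/Mn²⁺) − E°(Li⁺/Li).
So E°(Li⁺/Li) = E°(MnO₄⁻/Mn²⁺) − E°cell = (+1.51) − (+4.560) = -3.05 V.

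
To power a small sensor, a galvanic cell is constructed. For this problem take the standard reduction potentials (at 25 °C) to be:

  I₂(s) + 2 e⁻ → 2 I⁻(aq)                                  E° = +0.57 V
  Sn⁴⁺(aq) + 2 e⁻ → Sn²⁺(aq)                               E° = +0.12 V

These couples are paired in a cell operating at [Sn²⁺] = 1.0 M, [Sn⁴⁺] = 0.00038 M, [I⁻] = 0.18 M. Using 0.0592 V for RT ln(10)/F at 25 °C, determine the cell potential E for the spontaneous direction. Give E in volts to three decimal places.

+0.595 V

I₂/I⁻ is the cathode (higher E°), Sn⁴⁺/Sn²⁺ the anode: E°cell = +0.57 − (+0.12) = +0.45 V, n = 2.
Overall: I₂(s) + Sn²⁺(aq) → 2 I⁻(aq) + Sn⁴⁺(aq)
Q = [I⁻]^2·[Sn⁴⁺] / ([Sn²⁺]); log Q = -4.910.
E = E° − (0.0592/n) log Q = +0.45 − (0.0592/2)(-4.910) = +0.595 V.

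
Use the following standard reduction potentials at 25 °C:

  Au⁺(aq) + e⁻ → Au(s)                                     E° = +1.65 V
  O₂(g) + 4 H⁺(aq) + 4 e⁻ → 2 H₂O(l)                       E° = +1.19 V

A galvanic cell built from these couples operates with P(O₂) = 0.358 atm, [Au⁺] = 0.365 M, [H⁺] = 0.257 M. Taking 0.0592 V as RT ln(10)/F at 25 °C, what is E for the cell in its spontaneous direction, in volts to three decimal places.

+0.476 V

Au⁺/Au is the cathode (higher E°), O₂/H₂O the anode: E°cell = +1.65 − (+1.19) = +0.46 V, n = 4.
Overall: 4 Au⁺(aq) + 2 H₂O(l) → 4 Au(s) + O₂(g) + 4 H⁺(aq)
Q = P(O₂)·[H⁺]^4 / ([Au⁺]^4); log Q = -1.056.
E = E° − (0.0592/n) log Q = +0.46 − (0.0592/4)(-1.056) = +0.476 V.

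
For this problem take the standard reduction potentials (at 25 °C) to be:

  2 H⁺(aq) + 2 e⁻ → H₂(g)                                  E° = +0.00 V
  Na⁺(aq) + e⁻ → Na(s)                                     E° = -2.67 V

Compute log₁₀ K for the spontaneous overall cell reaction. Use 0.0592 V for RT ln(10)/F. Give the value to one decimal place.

Cathode: H⁺/H₂; anode: Na⁺/Na. E°cell = +2.67 V, n = 2.
log K = nE°cell / 0.0592 = (2)(+2.67) / 0.0592 = 90.2.

90.2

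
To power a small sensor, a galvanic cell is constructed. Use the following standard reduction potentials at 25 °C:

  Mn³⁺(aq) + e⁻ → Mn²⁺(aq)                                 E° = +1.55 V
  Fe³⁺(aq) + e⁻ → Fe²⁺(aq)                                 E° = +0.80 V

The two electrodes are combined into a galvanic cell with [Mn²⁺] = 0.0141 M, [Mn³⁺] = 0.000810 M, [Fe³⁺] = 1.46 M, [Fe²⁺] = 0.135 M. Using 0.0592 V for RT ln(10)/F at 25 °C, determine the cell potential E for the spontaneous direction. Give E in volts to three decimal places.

Mn³⁺/Mn²⁺ is the cathode (higher E°), Fe³⁺/Fe²⁺ the anode: E°cell = +1.55 − (+0.80) = +0.75 V, n = 1.
Overall: Mn³⁺(aq) + Fe²⁺(aq) → Mn²⁺(aq) + Fe³⁺(aq)
Q = [Mn²⁺]·[Fe³⁺] / ([Mn³⁺]·[Fe²⁺]); log Q = 2.275.
E = E° − (0.0592/n) log Q = +0.75 − (0.0592/1)(2.275) = +0.615 V.

+0.615 V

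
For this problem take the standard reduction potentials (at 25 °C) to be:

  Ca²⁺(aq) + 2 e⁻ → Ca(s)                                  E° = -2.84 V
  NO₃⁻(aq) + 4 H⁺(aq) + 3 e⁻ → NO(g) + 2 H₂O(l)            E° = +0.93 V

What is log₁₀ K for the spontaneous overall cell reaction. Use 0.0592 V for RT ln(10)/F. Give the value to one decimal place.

382.1

Cathode: NO₃⁻/NO; anode: Ca²⁺/Ca. E°cell = +3.77 V, n = 6.
log K = nE°cell / 0.0592 = (6)(+3.77) / 0.0592 = 382.1.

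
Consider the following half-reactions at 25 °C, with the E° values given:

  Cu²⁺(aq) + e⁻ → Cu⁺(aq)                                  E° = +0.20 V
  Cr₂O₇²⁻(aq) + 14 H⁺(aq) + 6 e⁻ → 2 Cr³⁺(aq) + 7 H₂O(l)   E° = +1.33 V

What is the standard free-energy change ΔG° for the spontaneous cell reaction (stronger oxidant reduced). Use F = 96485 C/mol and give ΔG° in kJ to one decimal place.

Cr₂O₇²⁻/Cr³⁺ (E° = +1.33 V) is the cathode; Cu²⁺/Cu⁺ (E° = +0.20 V) is the anode, so E°cell = +1.13 V.
Balancing electrons gives n = 6 (lcm of 6 and 1).
ΔG° = −nFE° = −(6)(96485)(+1.13) = -654,168 J = -654.2 kJ.

-654.2 kJ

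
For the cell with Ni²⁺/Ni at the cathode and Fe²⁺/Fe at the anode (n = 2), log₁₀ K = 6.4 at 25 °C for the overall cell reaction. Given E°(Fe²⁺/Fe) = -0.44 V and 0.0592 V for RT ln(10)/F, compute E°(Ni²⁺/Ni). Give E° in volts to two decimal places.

-0.25 V

E°cell = (0.0592/n)·log K = (0.0592/2)(6.4) = +0.189 V.
Since Ni²⁺/Ni is the cathode and Fe²⁺/Fe the anode, E°cell = E°(Ni²⁺/Ni) − E°(Fe²⁺/Fe).
So E°(Ni²⁺/Ni) = E°cell + E°(Fe²⁺/Fe) = +0.189 + (-0.44) = -0.25 V.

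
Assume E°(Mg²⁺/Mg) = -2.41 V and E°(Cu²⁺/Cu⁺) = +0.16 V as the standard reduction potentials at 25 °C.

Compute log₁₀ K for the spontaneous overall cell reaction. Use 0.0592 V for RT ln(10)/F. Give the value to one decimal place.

Cathode: Cu²⁺/Cu⁺; anode: Mg²⁺/Mg. E°cell = +2.57 V, n = 2.
log K = nE°cell / 0.0592 = (2)(+2.57) / 0.0592 = 86.8.

86.8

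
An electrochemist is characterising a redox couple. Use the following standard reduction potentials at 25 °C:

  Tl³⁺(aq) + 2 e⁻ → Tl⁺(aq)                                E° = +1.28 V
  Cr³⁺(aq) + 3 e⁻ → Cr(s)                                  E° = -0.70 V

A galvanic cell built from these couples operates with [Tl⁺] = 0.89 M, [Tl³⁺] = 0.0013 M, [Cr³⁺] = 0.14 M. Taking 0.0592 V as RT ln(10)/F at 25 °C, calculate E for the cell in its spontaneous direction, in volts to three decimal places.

+1.913 V

Tl³⁺/Tl⁺ is the cathode (higher E°), Cr³⁺/Cr the anode: E°cell = +1.28 − (-0.70) = +1.98 V, n = 6.
Overall: 3 Tl³⁺(aq) + 2 Cr(s) → 3 Tl⁺(aq) + 2 Cr³⁺(aq)
Q = [Tl⁺]^3·[Cr³⁺]^2 / ([Tl³⁺]^3); log Q = 6.799.
E = E° − (0.0592/n) log Q = +1.98 − (0.0592/6)(6.799) = +1.913 V.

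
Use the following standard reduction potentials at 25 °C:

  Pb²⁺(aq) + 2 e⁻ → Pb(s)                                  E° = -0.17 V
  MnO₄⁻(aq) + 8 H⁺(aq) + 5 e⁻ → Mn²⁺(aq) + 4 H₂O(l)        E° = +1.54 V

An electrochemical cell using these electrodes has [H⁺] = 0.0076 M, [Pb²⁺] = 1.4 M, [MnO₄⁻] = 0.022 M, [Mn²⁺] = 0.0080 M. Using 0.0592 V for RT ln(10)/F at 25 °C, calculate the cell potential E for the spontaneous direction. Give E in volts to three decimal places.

+1.510 V

MnO₄⁻/Mn²⁺ is the cathode (higher E°), Pb²⁺/Pb the anode: E°cell = +1.54 − (-0.17) = +1.71 V, n = 10.
Overall: 2 MnO₄⁻(aq) + 16 H⁺(aq) + 5 Pb(s) → 2 Mn²⁺(aq) + 8 H₂O(l) + 5 Pb²⁺(aq)
Q = [Mn²⁺]^2·[Pb²⁺]^5 / ([MnO₄⁻]^2·[H⁺]^16); log Q = 33.759.
E = E° − (0.0592/n) log Q = +1.71 − (0.0592/10)(33.759) = +1.510 V.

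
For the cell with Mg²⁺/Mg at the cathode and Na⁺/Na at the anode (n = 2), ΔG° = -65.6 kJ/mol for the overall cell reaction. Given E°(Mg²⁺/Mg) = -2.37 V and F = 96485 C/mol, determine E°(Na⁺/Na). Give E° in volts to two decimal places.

-2.71 V

E°cell = −ΔG°/(nF) = −(-65.6×10³)/((2)(96485)) = +0.340 V.
Since Mg²⁺/Mg is the cathode and Na⁺/Na the anode, E°cell = E°(Mg²⁺/Mg) − E°(Na⁺/Na).
So E°(Na⁺/Na) = E°(Mg²⁺/Mg) − E°cell = (-2.37) − (+0.340) = -2.71 V.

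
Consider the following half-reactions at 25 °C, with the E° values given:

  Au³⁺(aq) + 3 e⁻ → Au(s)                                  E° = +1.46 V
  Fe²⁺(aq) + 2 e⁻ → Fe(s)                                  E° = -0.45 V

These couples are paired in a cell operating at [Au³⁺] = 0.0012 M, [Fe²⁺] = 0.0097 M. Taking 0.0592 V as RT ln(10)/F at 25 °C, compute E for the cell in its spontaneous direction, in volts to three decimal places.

+1.912 V

Au³⁺/Au is the cathode (higher E°), Fe²⁺/Fe the anode: E°cell = +1.46 − (-0.45) = +1.91 V, n = 6.
Overall: 2 Au³⁺(aq) + 3 Fe(s) → 2 Au(s) + 3 Fe²⁺(aq)
Q = [Fe²⁺]^3 / ([Au³⁺]^2); log Q = -0.198.
E = E° − (0.0592/n) log Q = +1.91 − (0.0592/6)(-0.198) = +1.912 V.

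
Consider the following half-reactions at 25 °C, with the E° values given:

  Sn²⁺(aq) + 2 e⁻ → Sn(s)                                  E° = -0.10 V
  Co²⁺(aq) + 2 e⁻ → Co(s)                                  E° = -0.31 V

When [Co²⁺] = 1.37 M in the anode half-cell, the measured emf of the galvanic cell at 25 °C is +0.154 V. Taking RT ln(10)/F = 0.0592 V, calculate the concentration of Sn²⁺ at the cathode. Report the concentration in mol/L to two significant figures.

0.018 M

Sn²⁺/Sn is the cathode, Co²⁺/Co the anode: E°cell = +0.21 V, n = 2.
Overall reaction: Sn²⁺(aq) + Co(s) → Sn(s) + Co²⁺(aq); Q = [Co²⁺]^1/[Sn²⁺]^1.
From E = E° − (0.0592/n) log Q: log Q = (E° − E)·n/0.0592 = (+0.21 − (+0.154))·2/0.0592 = 1.8919.
So 1·log[Sn²⁺] = 1·log(1.37) − log Q = 0.1367 − (1.8919) = -1.7552; [Sn²⁺] = 10^(-1.7552) ≈ 0.018 M.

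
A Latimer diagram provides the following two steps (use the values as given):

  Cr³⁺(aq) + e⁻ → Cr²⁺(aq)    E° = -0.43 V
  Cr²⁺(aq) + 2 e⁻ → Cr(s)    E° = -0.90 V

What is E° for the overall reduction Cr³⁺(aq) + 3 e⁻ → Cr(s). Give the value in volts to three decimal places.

Since ΔG° = −nFE° is additive over sequential reductions, n₃E°₃ = n₁E°₁ + n₂E°₂.
E°₃ = (1×-0.43 + 2×-0.90) / 3 = (-2.230) / 3 = -0.743 V.

-0.743 V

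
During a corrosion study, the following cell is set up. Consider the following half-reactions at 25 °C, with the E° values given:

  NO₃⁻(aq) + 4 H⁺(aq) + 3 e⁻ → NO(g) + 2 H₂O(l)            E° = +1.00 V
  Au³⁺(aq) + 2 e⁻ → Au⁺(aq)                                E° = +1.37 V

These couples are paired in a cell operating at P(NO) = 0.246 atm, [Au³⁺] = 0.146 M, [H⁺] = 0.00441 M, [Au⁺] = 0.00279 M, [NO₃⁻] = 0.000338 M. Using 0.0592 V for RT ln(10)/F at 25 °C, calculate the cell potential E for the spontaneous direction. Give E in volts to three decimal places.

Au³⁺/Au⁺ is the cathode (higher E°), NO₃⁻/NO the anode: E°cell = +1.37 − (+1.00) = +0.37 V, n = 6.
Overall: 3 Au³⁺(aq) + 2 NO(g) + 4 H₂O(l) → 3 Au⁺(aq) + 2 NO₃⁻(aq) + 8 H⁺(aq)
Q = [Au⁺]^3·[NO₃⁻]^2·[H⁺]^8 / ([Au³⁺]^3·P(NO)^2); log Q = -29.725.
E = E° − (0.0592/n) log Q = +0.37 − (0.0592/6)(-29.725) = +0.663 V.

+0.663 V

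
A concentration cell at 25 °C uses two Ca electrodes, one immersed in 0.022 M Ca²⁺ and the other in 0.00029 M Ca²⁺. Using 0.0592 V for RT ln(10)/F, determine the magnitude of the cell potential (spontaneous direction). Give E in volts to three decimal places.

For a concentration cell E°cell = 0. The 0.022 M side is the cathode (reduction is favoured where [Ca²⁺] is higher).
With n = 2, E = −(0.0592/2) log([Ca²⁺]ₐₙ/[Ca²⁺]꜀ₐₜ) = −(0.0592/2) log(0.00029/0.022) = −(0.0592/2)(-1.880) = +0.056 V.

+0.056 V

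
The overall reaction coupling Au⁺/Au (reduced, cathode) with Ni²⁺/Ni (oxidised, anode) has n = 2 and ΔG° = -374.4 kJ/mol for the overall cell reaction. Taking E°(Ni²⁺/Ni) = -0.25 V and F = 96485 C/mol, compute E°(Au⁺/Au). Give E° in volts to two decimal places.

E°cell = −ΔG°/(nF) = −(-374.4×10³)/((2)(96485)) = +1.940 V.
Since Au⁺/Au is the cathode and Ni²⁺/Ni the anode, E°cell = E°(Au⁺/Au) − E°(Ni²⁺/Ni).
So E°(Au⁺/Au) = E°cell + E°(Ni²⁺/Ni) = +1.940 + (-0.25) = +1.69 V.

+1.69 V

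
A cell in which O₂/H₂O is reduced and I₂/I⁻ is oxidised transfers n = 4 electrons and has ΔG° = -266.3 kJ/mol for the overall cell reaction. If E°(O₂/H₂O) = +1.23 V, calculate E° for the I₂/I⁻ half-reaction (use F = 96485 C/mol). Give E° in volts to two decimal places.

+0.54 V

E°cell = −ΔG°/(nF) = −(-266.3×10³)/((4)(96485)) = +0.690 V.
Since O₂/H₂O is the cathode and I₂/I⁻ the anode, E°cell = E°(O₂/H₂O) − E°(I₂/I⁻).
So E°(I₂/I⁻) = E°(O₂/H₂O) − E°cell = (+1.23) − (+0.690) = +0.54 V.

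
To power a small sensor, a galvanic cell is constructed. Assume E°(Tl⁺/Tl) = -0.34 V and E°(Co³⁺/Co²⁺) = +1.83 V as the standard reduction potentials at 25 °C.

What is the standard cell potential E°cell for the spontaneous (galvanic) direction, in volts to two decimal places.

+2.17 V

The Co³⁺/Co²⁺ couple has the higher reduction potential, so it is the cathode; Tl⁺/Tl is oxidised at the anode.
E°cell = E°(cathode) − E°(anode) = (+1.83) − (-0.34) = +2.17 V.
Since E°cell > 0, the reaction is spontaneous under standard conditions.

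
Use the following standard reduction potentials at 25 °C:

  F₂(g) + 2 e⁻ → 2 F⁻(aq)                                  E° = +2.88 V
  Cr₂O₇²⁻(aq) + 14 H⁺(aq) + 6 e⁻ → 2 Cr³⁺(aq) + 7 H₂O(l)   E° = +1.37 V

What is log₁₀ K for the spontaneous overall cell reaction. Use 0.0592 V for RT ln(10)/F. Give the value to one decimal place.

153.0

Cathode: F₂/F⁻; anode: Cr₂O₇²⁻/Cr³⁺. E°cell = +1.51 V, n = 6.
log K = nE°cell / 0.0592 = (6)(+1.51) / 0.0592 = 153.0.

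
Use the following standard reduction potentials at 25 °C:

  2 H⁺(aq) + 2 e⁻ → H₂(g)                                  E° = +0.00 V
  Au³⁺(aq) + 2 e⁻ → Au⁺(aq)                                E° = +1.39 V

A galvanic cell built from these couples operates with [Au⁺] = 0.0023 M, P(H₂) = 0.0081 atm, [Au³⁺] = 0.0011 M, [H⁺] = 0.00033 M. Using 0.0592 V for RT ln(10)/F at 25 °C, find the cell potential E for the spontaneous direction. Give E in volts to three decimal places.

Au³⁺/Au⁺ is the cathode (higher E°), H⁺/H₂ the anode: E°cell = +1.39 − (+0.00) = +1.39 V, n = 2.
Overall: Au³⁺(aq) + H₂(g) → Au⁺(aq) + 2 H⁺(aq)
Q = [Au⁺]·[H⁺]^2 / ([Au³⁺]·P(H₂)); log Q = -4.551.
E = E° − (0.0592/n) log Q = +1.39 − (0.0592/2)(-4.551) = +1.525 V.

+1.525 V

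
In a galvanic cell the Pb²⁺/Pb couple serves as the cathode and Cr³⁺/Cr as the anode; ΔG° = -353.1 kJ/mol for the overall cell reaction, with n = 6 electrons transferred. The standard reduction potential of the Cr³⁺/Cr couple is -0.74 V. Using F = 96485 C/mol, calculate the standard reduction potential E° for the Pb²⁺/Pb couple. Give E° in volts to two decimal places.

E°cell = −ΔG°/(nF) = −(-353.1×10³)/((6)(96485)) = +0.610 V.
Since Pb²⁺/Pb is the cathode and Cr³⁺/Cr the anode, E°cell = E°(Pb²⁺/Pb) − E°(Cr³⁺/Cr).
So E°(Pb²⁺/Pb) = E°cell + E°(Cr³⁺/Cr) = +0.610 + (-0.74) = -0.13 V.

-0.13 V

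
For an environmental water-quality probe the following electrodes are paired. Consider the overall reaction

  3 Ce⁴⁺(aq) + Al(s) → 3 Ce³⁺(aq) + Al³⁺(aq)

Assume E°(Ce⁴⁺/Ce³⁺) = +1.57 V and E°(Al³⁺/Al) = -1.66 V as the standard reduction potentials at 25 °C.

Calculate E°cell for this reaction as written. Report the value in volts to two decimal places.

+3.23 V

The Ce⁴⁺/Ce³⁺ couple has the higher reduction potential, so it is the cathode; Al³⁺/Al is oxidised at the anode.
E°cell = E°(cathode) − E°(anode) = (+1.57) − (-1.66) = +3.23 V.
Since E°cell > 0, the reaction is spontaneous under standard conditions.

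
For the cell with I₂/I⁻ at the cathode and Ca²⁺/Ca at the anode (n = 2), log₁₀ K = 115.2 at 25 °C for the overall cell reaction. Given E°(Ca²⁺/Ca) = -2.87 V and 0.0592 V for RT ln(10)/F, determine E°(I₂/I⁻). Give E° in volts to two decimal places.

+0.54 V

E°cell = (0.0592/n)·log K = (0.0592/2)(115.2) = +3.410 V.
Since I₂/I⁻ is the cathode and Ca²⁺/Ca the anode, E°cell = E°(I₂/I⁻) − E°(Ca²⁺/Ca).
So E°(I₂/I⁻) = E°cell + E°(Ca²⁺/Ca) = +3.410 + (-2.87) = +0.54 V.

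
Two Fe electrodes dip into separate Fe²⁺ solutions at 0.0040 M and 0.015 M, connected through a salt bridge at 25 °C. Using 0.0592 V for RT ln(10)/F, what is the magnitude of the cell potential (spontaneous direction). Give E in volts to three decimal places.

For a concentration cell E°cell = 0. The 0.015 M side is the cathode (reduction is favoured where [Fe²⁺] is higher).
With n = 2, E = −(0.0592/2) log([Fe²⁺]ₐₙ/[Fe²⁺]꜀ₐₜ) = −(0.0592/2) log(0.004/0.015) = −(0.0592/2)(-0.574) = +0.017 V.

+0.017 V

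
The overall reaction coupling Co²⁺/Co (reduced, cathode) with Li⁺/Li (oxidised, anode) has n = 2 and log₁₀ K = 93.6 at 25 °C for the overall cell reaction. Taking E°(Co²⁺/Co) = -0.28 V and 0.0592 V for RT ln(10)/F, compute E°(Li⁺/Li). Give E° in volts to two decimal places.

-3.05 V

E°cell = (0.0592/n)·log K = (0.0592/2)(93.6) = +2.771 V.
Since Co²⁺/Co is the cathode and Li⁺/Li the anode, E°cell = E°(Co²⁺/Co) − E°(Li⁺/Li).
So E°(Li⁺/Li) = E°(Co²⁺/Co) − E°cell = (-0.28) − (+2.771) = -3.05 V.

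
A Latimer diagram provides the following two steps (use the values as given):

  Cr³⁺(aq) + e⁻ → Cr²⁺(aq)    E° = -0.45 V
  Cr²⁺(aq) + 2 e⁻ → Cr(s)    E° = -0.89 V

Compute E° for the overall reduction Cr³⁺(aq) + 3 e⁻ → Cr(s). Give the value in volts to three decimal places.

-0.743 V

Adding the free-energy changes (−nFE°) of the two steps gives −n₃FE°₃ = −n₁FE°₁ − n₂FE°₂.
E°₃ = (1×-0.45 + 2×-0.89) / 3 = (-2.230) / 3 = -0.743 V.
E° values themselves are not directly additive — weighting by electron count is essential.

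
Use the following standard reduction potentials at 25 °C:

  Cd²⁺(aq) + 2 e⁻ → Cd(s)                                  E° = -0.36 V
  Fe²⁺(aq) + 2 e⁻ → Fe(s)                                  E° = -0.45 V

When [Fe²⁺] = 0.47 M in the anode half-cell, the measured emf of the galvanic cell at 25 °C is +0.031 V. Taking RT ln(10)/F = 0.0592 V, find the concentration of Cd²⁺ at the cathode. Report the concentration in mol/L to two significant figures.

Cd²⁺/Cd is the cathode, Fe²⁺/Fe the anode: E°cell = +0.09 V, n = 2.
Overall reaction: Cd²⁺(aq) + Fe(s) → Cd(s) + Fe²⁺(aq); Q = [Fe²⁺]^1/[Cd²⁺]^1.
From E = E° − (0.0592/n) log Q: log Q = (E° − E)·n/0.0592 = (+0.09 − (+0.031))·2/0.0592 = 1.9932.
So 1·log[Cd²⁺] = 1·log(0.47) − log Q = -0.3279 − (1.9932) = -2.3211; [Cd²⁺] = 10^(-2.3211) ≈ 0.0048 M.

0.0048 M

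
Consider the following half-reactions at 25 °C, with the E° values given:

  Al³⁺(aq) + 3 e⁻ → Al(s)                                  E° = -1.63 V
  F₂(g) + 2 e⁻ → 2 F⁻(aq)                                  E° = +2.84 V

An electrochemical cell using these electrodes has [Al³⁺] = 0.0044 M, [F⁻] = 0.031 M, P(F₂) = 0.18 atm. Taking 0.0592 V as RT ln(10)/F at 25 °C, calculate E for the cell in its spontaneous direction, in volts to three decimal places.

F₂/F⁻ is the cathode (higher E°), Al³⁺/Al the anode: E°cell = +2.84 − (-1.63) = +4.47 V, n = 6.
Overall: 3 F₂(g) + 2 Al(s) → 6 F⁻(aq) + 2 Al³⁺(aq)
Q = [F⁻]^6·[Al³⁺]^2 / (P(F₂)^3); log Q = -11.531.
E = E° − (0.0592/n) log Q = +4.47 − (0.0592/6)(-11.531) = +4.584 V.

+4.584 V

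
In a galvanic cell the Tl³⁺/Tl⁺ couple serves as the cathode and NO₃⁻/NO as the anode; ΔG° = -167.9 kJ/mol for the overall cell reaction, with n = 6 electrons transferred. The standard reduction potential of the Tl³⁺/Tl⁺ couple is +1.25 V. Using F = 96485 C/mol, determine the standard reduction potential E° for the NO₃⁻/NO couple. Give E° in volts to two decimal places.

E°cell = −ΔG°/(nF) = −(-167.9×10³)/((6)(96485)) = +0.290 V.
Since Tl³⁺/Tl⁺ is the cathode and NO₃⁻/NO the anode, E°cell = E°(Tl³⁺/Tl⁺) − E°(NO₃⁻/NO).
So E°(NO₃⁻/NO) = E°(Tl³⁺/Tl⁺) − E°cell = (+1.25) − (+0.290) = +0.96 V.

+0.96 V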